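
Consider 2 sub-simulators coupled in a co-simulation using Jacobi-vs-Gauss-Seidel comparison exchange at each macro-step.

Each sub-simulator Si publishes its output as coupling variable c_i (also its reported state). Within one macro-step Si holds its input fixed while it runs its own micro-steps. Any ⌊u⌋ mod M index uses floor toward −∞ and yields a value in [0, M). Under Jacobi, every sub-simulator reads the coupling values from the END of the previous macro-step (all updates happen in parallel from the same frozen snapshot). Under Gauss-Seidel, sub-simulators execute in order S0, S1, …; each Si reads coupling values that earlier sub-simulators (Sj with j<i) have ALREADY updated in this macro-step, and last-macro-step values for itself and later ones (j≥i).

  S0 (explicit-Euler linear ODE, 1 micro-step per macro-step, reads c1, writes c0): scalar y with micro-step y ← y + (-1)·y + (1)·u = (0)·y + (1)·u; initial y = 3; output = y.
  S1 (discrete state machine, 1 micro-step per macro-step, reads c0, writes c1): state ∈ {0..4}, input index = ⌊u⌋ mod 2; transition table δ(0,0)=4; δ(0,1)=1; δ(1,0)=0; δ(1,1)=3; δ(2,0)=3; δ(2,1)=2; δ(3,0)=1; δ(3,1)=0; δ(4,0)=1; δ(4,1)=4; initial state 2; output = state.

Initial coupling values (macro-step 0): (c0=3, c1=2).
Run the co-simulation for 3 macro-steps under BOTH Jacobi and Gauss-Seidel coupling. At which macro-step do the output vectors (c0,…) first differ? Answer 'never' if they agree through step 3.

first divergence at macro-step: 1

[Jacobi] macro 1: S0 reads c1=2 → after 1×micro: 2; S1 reads c0=3 → after 1×micro: 2 ⇒ (c0=2, c1=2)
[Jacobi] macro 2: S0 reads c1=2 → after 1×micro: 2; S1 reads c0=2 → after 1×micro: 3 ⇒ (c0=2, c1=3)
[Jacobi] macro 3: S0 reads c1=3 → after 1×micro: 3; S1 reads c0=2 → after 1×micro: 1 ⇒ (c0=3, c1=1)
[Gauss-Seidel] macro 1: S0 reads c1=2 → after 1×micro: 2; S1 reads c0=2 → after 1×micro: 3 ⇒ (c0=2, c1=3)
[Gauss-Seidel] macro 2: S0 reads c1=3 → after 1×micro: 3; S1 reads c0=3 → after 1×micro: 0 ⇒ (c0=3, c1=0)
[Gauss-Seidel] macro 3: S0 reads c1=0 → after 1×micro: 0; S1 reads c0=0 → after 1×micro: 4 ⇒ (c0=0, c1=4)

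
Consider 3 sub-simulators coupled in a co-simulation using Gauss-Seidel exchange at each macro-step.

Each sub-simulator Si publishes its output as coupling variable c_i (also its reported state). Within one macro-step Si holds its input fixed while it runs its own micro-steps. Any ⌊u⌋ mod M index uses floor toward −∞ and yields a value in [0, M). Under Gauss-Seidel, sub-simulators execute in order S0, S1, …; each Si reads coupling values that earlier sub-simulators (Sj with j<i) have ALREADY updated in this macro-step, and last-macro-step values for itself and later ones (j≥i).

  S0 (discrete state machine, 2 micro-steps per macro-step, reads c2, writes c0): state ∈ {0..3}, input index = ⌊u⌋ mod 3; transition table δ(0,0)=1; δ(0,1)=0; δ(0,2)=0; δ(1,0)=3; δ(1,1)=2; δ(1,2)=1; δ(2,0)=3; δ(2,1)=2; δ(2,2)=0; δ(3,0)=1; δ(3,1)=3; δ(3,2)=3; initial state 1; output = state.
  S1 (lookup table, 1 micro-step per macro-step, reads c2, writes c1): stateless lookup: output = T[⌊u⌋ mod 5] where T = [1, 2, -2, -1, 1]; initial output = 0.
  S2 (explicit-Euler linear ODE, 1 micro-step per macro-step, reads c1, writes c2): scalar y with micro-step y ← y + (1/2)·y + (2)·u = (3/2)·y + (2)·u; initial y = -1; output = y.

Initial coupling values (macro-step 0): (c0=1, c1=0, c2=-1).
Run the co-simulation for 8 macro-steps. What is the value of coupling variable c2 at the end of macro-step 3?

c2 at macro-step 3 = 1/8

macro 1: S0 reads c2=-1 → after 2×micro: 1; S1 reads c2=-1 → after 1×micro: 1; S2 reads c1=1 → after 1×micro: 1/2 ⇒ (c0=1, c1=1, c2=1/2)
macro 2: S0 reads c2=1/2 → after 2×micro: 1; S1 reads c2=1/2 → after 1×micro: 1; S2 reads c1=1 → after 1×micro: 11/4 ⇒ (c0=1, c1=1, c2=11/4)
macro 3: S0 reads c2=11/4 → after 2×micro: 1; S1 reads c2=11/4 → after 1×micro: -2; S2 reads c1=-2 → after 1×micro: 1/8 ⇒ (c0=1, c1=-2, c2=1/8)
macro 4: S0 reads c2=1/8 → after 2×micro: 1; S1 reads c2=1/8 → after 1×micro: 1; S2 reads c1=1 → after 1×micro: 35/16 ⇒ (c0=1, c1=1, c2=35/16)
macro 5: S0 reads c2=35/16 → after 2×micro: 1; S1 reads c2=35/16 → after 1×micro: -2; S2 reads c1=-2 → after 1×micro: -23/32 ⇒ (c0=1, c1=-2, c2=-23/32)
macro 6: S0 reads c2=-23/32 → after 2×micro: 1; S1 reads c2=-23/32 → after 1×micro: 1; S2 reads c1=1 → after 1×micro: 59/64 ⇒ (c0=1, c1=1, c2=59/64)
macro 7: S0 reads c2=59/64 → after 2×micro: 1; S1 reads c2=59/64 → after 1×micro: 1; S2 reads c1=1 → after 1×micro: 433/128 ⇒ (c0=1, c1=1, c2=433/128)
macro 8: S0 reads c2=433/128 → after 2×micro: 1; S1 reads c2=433/128 → after 1×micro: -1; S2 reads c1=-1 → after 1×micro: 787/256 ⇒ (c0=1, c1=-1, c2=787/256)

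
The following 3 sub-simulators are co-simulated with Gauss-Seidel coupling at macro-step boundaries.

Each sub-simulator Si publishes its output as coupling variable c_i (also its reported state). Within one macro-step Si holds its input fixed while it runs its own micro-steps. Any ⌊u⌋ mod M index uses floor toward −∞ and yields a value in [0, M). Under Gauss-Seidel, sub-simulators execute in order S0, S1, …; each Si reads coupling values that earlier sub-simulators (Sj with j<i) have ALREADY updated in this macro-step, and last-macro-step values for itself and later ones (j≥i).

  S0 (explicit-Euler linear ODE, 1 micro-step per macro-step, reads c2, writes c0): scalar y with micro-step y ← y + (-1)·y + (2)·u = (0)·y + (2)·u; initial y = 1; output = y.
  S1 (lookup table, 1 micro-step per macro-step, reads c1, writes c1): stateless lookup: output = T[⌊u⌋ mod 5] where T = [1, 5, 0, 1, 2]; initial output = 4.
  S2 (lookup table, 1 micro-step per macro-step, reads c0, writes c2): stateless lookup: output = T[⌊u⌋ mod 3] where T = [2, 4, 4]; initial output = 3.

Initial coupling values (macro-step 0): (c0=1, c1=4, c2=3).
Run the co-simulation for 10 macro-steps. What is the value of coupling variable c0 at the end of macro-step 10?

macro 1: S0 reads c2=3 → after 1×micro: 6; S1 reads c1=4 → after 1×micro: 2; S2 reads c0=6 → after 1×micro: 2 ⇒ (c0=6, c1=2, c2=2)
macro 2: S0 reads c2=2 → after 1×micro: 4; S1 reads c1=2 → after 1×micro: 0; S2 reads c0=4 → after 1×micro: 4 ⇒ (c0=4, c1=0, c2=4)
macro 3: S0 reads c2=4 → after 1×micro: 8; S1 reads c1=0 → after 1×micro: 1; S2 reads c0=8 → after 1×micro: 4 ⇒ (c0=8, c1=1, c2=4)
macro 4: S0 reads c2=4 → after 1×micro: 8; S1 reads c1=1 → after 1×micro: 5; S2 reads c0=8 → after 1×micro: 4 ⇒ (c0=8, c1=5, c2=4)
macro 5: S0 reads c2=4 → after 1×micro: 8; S1 reads c1=5 → after 1×micro: 1; S2 reads c0=8 → after 1×micro: 4 ⇒ (c0=8, c1=1, c2=4)
macro 6: S0 reads c2=4 → after 1×micro: 8; S1 reads c1=1 → after 1×micro: 5; S2 reads c0=8 → after 1×micro: 4 ⇒ (c0=8, c1=5, c2=4)
macro 7: S0 reads c2=4 → after 1×micro: 8; S1 reads c1=5 → after 1×micro: 1; S2 reads c0=8 → after 1×micro: 4 ⇒ (c0=8, c1=1, c2=4)
macro 8: S0 reads c2=4 → after 1×micro: 8; S1 reads c1=1 → after 1×micro: 5; S2 reads c0=8 → after 1×micro: 4 ⇒ (c0=8, c1=5, c2=4)
macro 9: S0 reads c2=4 → after 1×micro: 8; S1 reads c1=5 → after 1×micro: 1; S2 reads c0=8 → after 1×micro: 4 ⇒ (c0=8, c1=1, c2=4)
macro 10: S0 reads c2=4 → after 1×micro: 8; S1 reads c1=1 → after 1×micro: 5; S2 reads c0=8 → after 1×micro: 4 ⇒ (c0=8, c1=5, c2=4)

c0 at macro-step 10 = 8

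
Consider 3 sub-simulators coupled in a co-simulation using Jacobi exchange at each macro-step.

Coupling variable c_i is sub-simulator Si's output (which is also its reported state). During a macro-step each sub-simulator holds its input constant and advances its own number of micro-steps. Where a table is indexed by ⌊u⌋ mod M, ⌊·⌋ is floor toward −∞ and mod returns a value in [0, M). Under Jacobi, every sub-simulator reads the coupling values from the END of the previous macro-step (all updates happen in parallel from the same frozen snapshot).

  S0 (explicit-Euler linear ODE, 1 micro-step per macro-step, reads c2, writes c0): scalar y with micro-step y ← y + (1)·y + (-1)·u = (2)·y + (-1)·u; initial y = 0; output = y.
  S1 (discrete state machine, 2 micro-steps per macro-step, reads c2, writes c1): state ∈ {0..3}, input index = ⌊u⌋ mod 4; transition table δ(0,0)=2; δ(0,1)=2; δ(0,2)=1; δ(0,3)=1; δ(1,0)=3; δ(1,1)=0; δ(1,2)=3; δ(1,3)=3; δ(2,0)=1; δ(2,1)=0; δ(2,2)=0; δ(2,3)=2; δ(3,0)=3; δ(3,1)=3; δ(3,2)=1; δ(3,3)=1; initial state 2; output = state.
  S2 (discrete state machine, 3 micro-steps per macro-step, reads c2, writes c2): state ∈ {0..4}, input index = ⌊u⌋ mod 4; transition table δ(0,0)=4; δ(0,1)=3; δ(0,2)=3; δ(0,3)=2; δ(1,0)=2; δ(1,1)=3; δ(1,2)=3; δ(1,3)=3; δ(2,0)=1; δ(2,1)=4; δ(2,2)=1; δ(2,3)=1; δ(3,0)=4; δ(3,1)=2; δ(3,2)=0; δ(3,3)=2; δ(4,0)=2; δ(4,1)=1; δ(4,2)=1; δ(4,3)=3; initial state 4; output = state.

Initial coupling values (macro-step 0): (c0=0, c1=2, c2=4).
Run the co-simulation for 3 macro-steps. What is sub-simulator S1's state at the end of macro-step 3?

macro 1: S0 reads c2=4 → after 1×micro: -4; S1 reads c2=4 → after 2×micro: 3; S2 reads c2=4 → after 3×micro: 2 ⇒ (c0=-4, c1=3, c2=2)
macro 2: S0 reads c2=2 → after 1×micro: -10; S1 reads c2=2 → after 2×micro: 3; S2 reads c2=2 → after 3×micro: 0 ⇒ (c0=-10, c1=3, c2=0)
macro 3: S0 reads c2=0 → after 1×micro: -20; S1 reads c2=0 → after 2×micro: 3; S2 reads c2=0 → after 3×micro: 1 ⇒ (c0=-20, c1=3, c2=1)

S1 state at macro-step 3 = 3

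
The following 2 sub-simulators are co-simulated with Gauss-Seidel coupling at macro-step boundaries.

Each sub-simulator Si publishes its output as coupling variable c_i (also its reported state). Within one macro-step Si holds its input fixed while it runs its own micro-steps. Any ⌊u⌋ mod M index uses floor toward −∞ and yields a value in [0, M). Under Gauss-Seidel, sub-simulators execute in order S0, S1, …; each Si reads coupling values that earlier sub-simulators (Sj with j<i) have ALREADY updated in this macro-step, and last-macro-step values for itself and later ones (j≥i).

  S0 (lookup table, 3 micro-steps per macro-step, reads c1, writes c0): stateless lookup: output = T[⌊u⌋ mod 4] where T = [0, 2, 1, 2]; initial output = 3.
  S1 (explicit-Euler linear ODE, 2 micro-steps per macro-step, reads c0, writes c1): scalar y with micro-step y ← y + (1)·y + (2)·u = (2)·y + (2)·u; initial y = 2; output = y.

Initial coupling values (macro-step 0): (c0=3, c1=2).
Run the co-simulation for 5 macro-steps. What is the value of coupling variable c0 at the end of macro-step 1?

macro 1: S0 reads c1=2 → after 3×micro: 1; S1 reads c0=1 → after 2×micro: 14 ⇒ (c0=1, c1=14)
macro 2: S0 reads c1=14 → after 3×micro: 1; S1 reads c0=1 → after 2×micro: 62 ⇒ (c0=1, c1=62)
macro 3: S0 reads c1=62 → after 3×micro: 1; S1 reads c0=1 → after 2×micro: 254 ⇒ (c0=1, c1=254)
macro 4: S0 reads c1=254 → after 3×micro: 1; S1 reads c0=1 → after 2×micro: 1022 ⇒ (c0=1, c1=1022)
macro 5: S0 reads c1=1022 → after 3×micro: 1; S1 reads c0=1 → after 2×micro: 4094 ⇒ (c0=1, c1=4094)

c0 at macro-step 1 = 1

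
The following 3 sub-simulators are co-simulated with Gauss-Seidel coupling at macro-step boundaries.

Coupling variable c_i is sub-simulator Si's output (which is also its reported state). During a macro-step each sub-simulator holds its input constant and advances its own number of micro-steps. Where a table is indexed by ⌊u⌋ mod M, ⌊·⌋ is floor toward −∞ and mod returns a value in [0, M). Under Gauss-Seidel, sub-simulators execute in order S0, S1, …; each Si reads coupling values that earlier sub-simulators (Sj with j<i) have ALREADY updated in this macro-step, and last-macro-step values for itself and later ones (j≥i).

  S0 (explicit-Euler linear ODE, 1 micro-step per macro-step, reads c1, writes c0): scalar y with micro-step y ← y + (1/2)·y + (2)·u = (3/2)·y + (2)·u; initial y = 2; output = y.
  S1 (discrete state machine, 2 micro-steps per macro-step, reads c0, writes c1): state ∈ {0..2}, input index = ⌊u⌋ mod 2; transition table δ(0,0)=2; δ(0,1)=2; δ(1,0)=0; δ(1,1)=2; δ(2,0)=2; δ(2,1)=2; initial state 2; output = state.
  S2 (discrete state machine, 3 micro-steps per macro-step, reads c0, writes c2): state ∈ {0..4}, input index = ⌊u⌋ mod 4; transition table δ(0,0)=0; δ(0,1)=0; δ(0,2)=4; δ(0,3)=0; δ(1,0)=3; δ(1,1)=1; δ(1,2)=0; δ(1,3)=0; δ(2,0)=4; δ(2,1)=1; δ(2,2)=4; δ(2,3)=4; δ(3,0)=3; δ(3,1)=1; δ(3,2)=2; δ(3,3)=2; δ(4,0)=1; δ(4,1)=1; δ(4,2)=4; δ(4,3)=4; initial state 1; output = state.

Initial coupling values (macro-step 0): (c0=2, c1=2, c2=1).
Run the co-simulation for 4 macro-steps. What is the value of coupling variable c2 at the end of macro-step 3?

macro 1: S0 reads c1=2 → after 1×micro: 7; S1 reads c0=7 → after 2×micro: 2; S2 reads c0=7 → after 3×micro: 0 ⇒ (c0=7, c1=2, c2=0)
macro 2: S0 reads c1=2 → after 1×micro: 29/2; S1 reads c0=29/2 → after 2×micro: 2; S2 reads c0=29/2 → after 3×micro: 4 ⇒ (c0=29/2, c1=2, c2=4)
macro 3: S0 reads c1=2 → after 1×micro: 103/4; S1 reads c0=103/4 → after 2×micro: 2; S2 reads c0=103/4 → after 3×micro: 1 ⇒ (c0=103/4, c1=2, c2=1)
macro 4: S0 reads c1=2 → after 1×micro: 341/8; S1 reads c0=341/8 → after 2×micro: 2; S2 reads c0=341/8 → after 3×micro: 4 ⇒ (c0=341/8, c1=2, c2=4)

c2 at macro-step 3 = 1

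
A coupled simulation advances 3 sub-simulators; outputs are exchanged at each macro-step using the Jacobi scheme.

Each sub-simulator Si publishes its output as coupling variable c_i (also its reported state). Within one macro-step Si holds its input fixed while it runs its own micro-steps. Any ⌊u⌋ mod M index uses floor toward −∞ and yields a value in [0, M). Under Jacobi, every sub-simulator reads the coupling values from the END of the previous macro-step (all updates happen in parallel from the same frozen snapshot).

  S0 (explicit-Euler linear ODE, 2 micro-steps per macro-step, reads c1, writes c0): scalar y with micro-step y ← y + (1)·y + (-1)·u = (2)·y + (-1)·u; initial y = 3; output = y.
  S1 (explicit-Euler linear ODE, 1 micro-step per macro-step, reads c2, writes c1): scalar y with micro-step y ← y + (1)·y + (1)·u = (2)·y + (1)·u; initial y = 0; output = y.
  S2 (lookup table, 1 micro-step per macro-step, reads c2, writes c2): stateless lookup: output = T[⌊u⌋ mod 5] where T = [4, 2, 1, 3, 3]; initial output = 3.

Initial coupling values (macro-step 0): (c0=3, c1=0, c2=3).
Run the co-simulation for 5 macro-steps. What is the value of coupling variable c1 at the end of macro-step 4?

c1 at macro-step 4 = 45

macro 1: S0 reads c1=0 → after 2×micro: 12; S1 reads c2=3 → after 1×micro: 3; S2 reads c2=3 → after 1×micro: 3 ⇒ (c0=12, c1=3, c2=3)
macro 2: S0 reads c1=3 → after 2×micro: 39; S1 reads c2=3 → after 1×micro: 9; S2 reads c2=3 → after 1×micro: 3 ⇒ (c0=39, c1=9, c2=3)
macro 3: S0 reads c1=9 → after 2×micro: 129; S1 reads c2=3 → after 1×micro: 21; S2 reads c2=3 → after 1×micro: 3 ⇒ (c0=129, c1=21, c2=3)
macro 4: S0 reads c1=21 → after 2×micro: 453; S1 reads c2=3 → after 1×micro: 45; S2 reads c2=3 → after 1×micro: 3 ⇒ (c0=453, c1=45, c2=3)
macro 5: S0 reads c1=45 → after 2×micro: 1677; S1 reads c2=3 → after 1×micro: 93; S2 reads c2=3 → after 1×micro: 3 ⇒ (c0=1677, c1=93, c2=3)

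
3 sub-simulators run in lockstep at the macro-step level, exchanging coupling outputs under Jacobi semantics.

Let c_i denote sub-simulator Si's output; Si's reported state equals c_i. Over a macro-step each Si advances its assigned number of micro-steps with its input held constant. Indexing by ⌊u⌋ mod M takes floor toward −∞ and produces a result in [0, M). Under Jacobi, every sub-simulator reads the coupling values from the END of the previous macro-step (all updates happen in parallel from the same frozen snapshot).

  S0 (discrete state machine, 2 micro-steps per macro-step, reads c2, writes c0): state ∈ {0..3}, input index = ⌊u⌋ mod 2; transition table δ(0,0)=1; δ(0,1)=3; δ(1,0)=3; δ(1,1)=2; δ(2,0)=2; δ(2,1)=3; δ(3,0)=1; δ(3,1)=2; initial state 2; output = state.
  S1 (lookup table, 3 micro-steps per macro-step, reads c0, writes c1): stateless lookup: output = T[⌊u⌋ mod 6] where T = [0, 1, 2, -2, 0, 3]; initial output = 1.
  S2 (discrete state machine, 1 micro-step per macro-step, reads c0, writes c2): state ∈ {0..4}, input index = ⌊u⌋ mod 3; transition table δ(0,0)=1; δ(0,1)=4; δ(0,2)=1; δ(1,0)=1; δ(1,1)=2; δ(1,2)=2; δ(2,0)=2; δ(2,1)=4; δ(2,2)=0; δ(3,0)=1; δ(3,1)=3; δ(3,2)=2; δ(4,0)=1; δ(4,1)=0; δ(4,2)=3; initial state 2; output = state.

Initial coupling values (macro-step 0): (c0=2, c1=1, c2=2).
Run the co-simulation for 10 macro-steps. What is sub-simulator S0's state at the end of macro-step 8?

macro 1: S0 reads c2=2 → after 2×micro: 2; S1 reads c0=2 → after 3×micro: 2; S2 reads c0=2 → after 1×micro: 0 ⇒ (c0=2, c1=2, c2=0)
macro 2: S0 reads c2=0 → after 2×micro: 2; S1 reads c0=2 → after 3×micro: 2; S2 reads c0=2 → after 1×micro: 1 ⇒ (c0=2, c1=2, c2=1)
macro 3: S0 reads c2=1 → after 2×micro: 2; S1 reads c0=2 → after 3×micro: 2; S2 reads c0=2 → after 1×micro: 2 ⇒ (c0=2, c1=2, c2=2)
macro 4: S0 reads c2=2 → after 2×micro: 2; S1 reads c0=2 → after 3×micro: 2; S2 reads c0=2 → after 1×micro: 0 ⇒ (c0=2, c1=2, c2=0)
macro 5: S0 reads c2=0 → after 2×micro: 2; S1 reads c0=2 → after 3×micro: 2; S2 reads c0=2 → after 1×micro: 1 ⇒ (c0=2, c1=2, c2=1)
macro 6: S0 reads c2=1 → after 2×micro: 2; S1 reads c0=2 → after 3×micro: 2; S2 reads c0=2 → after 1×micro: 2 ⇒ (c0=2, c1=2, c2=2)
macro 7: S0 reads c2=2 → after 2×micro: 2; S1 reads c0=2 → after 3×micro: 2; S2 reads c0=2 → after 1×micro: 0 ⇒ (c0=2, c1=2, c2=0)
macro 8: S0 reads c2=0 → after 2×micro: 2; S1 reads c0=2 → after 3×micro: 2; S2 reads c0=2 → after 1×micro: 1 ⇒ (c0=2, c1=2, c2=1)
macro 9: S0 reads c2=1 → after 2×micro: 2; S1 reads c0=2 → after 3×micro: 2; S2 reads c0=2 → after 1×micro: 2 ⇒ (c0=2, c1=2, c2=2)
macro 10: S0 reads c2=2 → after 2×micro: 2; S1 reads c0=2 → after 3×micro: 2; S2 reads c0=2 → after 1×micro: 0 ⇒ (c0=2, c1=2, c2=0)

S0 state at macro-step 8 = 2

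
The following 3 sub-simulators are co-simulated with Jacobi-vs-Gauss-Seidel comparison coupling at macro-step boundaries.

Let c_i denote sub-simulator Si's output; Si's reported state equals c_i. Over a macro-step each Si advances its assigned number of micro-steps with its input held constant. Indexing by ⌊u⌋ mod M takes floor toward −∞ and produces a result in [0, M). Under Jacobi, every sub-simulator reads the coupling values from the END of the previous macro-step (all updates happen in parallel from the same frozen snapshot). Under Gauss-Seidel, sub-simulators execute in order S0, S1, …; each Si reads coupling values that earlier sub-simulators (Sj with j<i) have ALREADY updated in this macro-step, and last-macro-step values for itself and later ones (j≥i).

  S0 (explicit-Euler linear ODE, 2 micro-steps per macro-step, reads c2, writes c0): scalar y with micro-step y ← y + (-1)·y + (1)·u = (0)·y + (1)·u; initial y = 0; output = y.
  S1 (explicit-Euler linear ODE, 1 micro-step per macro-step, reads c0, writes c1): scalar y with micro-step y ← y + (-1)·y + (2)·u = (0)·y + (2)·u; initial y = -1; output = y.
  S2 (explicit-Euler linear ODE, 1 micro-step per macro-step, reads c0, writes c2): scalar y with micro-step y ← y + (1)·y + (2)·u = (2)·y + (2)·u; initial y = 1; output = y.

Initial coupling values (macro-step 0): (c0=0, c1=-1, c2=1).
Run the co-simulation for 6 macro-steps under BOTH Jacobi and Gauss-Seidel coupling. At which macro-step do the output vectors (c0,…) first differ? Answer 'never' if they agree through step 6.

[Jacobi] macro 1: S0 reads c2=1 → after 2×micro: 1; S1 reads c0=0 → after 1×micro: 0; S2 reads c0=0 → after 1×micro: 2 ⇒ (c0=1, c1=0, c2=2)
[Jacobi] macro 2: S0 reads c2=2 → after 2×micro: 2; S1 reads c0=1 → after 1×micro: 2; S2 reads c0=1 → after 1×micro: 6 ⇒ (c0=2, c1=2, c2=6)
[Jacobi] macro 3: S0 reads c2=6 → after 2×micro: 6; S1 reads c0=2 → after 1×micro: 4; S2 reads c0=2 → after 1×micro: 16 ⇒ (c0=6, c1=4, c2=16)
[Jacobi] macro 4: S0 reads c2=16 → after 2×micro: 16; S1 reads c0=6 → after 1×micro: 12; S2 reads c0=6 → after 1×micro: 44 ⇒ (c0=16, c1=12, c2=44)
[Jacobi] macro 5: S0 reads c2=44 → after 2×micro: 44; S1 reads c0=16 → after 1×micro: 32; S2 reads c0=16 → after 1×micro: 120 ⇒ (c0=44, c1=32, c2=120)
[Jacobi] macro 6: S0 reads c2=120 → after 2×micro: 120; S1 reads c0=44 → after 1×micro: 88; S2 reads c0=44 → after 1×micro: 328 ⇒ (c0=120, c1=88, c2=328)
[Gauss-Seidel] macro 1: S0 reads c2=1 → after 2×micro: 1; S1 reads c0=1 → after 1×micro: 2; S2 reads c0=1 → after 1×micro: 4 ⇒ (c0=1, c1=2, c2=4)
[Gauss-Seidel] macro 2: S0 reads c2=4 → after 2×micro: 4; S1 reads c0=4 → after 1×micro: 8; S2 reads c0=4 → after 1×micro: 16 ⇒ (c0=4, c1=8, c2=16)
[Gauss-Seidel] macro 3: S0 reads c2=16 → after 2×micro: 16; S1 reads c0=16 → after 1×micro: 32; S2 reads c0=16 → after 1×micro: 64 ⇒ (c0=16, c1=32, c2=64)
[Gauss-Seidel] macro 4: S0 reads c2=64 → after 2×micro: 64; S1 reads c0=64 → after 1×micro: 128; S2 reads c0=64 → after 1×micro: 256 ⇒ (c0=64, c1=128, c2=256)
[Gauss-Seidel] macro 5: S0 reads c2=256 → after 2×micro: 256; S1 reads c0=256 → after 1×micro: 512; S2 reads c0=256 → after 1×micro: 1024 ⇒ (c0=256, c1=512, c2=1024)
[Gauss-Seidel] macro 6: S0 reads c2=1024 → after 2×micro: 1024; S1 reads c0=1024 → after 1×micro: 2048; S2 reads c0=1024 → after 1×micro: 4096 ⇒ (c0=1024, c1=2048, c2=4096)

first divergence at macro-step: 1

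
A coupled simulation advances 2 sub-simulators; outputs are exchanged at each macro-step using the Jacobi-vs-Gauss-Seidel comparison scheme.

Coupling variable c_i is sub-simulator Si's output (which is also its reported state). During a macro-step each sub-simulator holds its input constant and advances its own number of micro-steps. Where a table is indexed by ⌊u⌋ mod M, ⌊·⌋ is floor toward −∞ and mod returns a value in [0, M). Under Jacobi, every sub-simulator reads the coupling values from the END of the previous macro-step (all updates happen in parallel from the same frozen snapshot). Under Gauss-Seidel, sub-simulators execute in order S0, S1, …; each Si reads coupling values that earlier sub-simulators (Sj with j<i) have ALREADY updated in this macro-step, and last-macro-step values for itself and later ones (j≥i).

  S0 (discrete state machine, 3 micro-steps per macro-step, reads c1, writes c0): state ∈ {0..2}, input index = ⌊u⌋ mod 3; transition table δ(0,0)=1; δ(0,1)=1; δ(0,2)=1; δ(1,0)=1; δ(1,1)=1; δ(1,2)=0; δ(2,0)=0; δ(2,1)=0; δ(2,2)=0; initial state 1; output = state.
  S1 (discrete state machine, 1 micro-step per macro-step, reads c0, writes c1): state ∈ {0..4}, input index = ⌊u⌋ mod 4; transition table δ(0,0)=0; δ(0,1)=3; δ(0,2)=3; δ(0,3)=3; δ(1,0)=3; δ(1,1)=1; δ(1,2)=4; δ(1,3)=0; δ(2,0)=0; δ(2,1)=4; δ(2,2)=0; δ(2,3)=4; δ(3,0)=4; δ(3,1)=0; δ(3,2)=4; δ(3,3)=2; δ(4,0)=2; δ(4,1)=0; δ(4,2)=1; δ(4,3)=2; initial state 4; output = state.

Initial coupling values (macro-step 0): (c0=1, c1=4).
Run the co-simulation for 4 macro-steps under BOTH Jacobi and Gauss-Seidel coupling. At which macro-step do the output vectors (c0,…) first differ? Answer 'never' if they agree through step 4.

first divergence at macro-step: never

[Jacobi] macro 1: S0 reads c1=4 → after 3×micro: 1; S1 reads c0=1 → after 1×micro: 0 ⇒ (c0=1, c1=0)
[Jacobi] macro 2: S0 reads c1=0 → after 3×micro: 1; S1 reads c0=1 → after 1×micro: 3 ⇒ (c0=1, c1=3)
[Jacobi] macro 3: S0 reads c1=3 → after 3×micro: 1; S1 reads c0=1 → after 1×micro: 0 ⇒ (c0=1, c1=0)
[Jacobi] macro 4: S0 reads c1=0 → after 3×micro: 1; S1 reads c0=1 → after 1×micro: 3 ⇒ (c0=1, c1=3)
[Gauss-Seidel] macro 1: S0 reads c1=4 → after 3×micro: 1; S1 reads c0=1 → after 1×micro: 0 ⇒ (c0=1, c1=0)
[Gauss-Seidel] macro 2: S0 reads c1=0 → after 3×micro: 1; S1 reads c0=1 → after 1×micro: 3 ⇒ (c0=1, c1=3)
[Gauss-Seidel] macro 3: S0 reads c1=3 → after 3×micro: 1; S1 reads c0=1 → after 1×micro: 0 ⇒ (c0=1, c1=0)
[Gauss-Seidel] macro 4: S0 reads c1=0 → after 3×micro: 1; S1 reads c0=1 → after 1×micro: 3 ⇒ (c0=1, c1=3)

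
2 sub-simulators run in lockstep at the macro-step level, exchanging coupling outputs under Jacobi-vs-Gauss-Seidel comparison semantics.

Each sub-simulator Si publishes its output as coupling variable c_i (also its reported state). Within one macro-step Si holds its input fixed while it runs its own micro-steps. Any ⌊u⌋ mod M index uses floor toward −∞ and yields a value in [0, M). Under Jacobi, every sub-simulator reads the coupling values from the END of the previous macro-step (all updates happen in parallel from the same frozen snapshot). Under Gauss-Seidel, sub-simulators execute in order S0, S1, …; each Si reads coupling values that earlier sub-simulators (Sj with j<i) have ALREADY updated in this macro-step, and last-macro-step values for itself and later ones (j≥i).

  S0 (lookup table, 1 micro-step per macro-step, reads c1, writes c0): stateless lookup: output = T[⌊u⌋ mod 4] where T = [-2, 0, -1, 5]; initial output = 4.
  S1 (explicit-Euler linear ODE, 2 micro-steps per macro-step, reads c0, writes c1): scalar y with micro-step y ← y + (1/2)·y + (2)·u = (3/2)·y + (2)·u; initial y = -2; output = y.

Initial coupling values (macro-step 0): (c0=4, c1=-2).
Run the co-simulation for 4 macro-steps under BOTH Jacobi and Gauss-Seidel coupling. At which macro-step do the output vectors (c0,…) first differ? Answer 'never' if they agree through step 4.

[Jacobi] macro 1: S0 reads c1=-2 → after 1×micro: -1; S1 reads c0=4 → after 2×micro: 31/2 ⇒ (c0=-1, c1=31/2)
[Jacobi] macro 2: S0 reads c1=31/2 → after 1×micro: 5; S1 reads c0=-1 → after 2×micro: 239/8 ⇒ (c0=5, c1=239/8)
[Jacobi] macro 3: S0 reads c1=239/8 → after 1×micro: 0; S1 reads c0=5 → after 2×micro: 2951/32 ⇒ (c0=0, c1=2951/32)
[Jacobi] macro 4: S0 reads c1=2951/32 → after 1×micro: -2; S1 reads c0=0 → after 2×micro: 26559/128 ⇒ (c0=-2, c1=26559/128)
[Gauss-Seidel] macro 1: S0 reads c1=-2 → after 1×micro: -1; S1 reads c0=-1 → after 2×micro: -19/2 ⇒ (c0=-1, c1=-19/2)
[Gauss-Seidel] macro 2: S0 reads c1=-19/2 → after 1×micro: -1; S1 reads c0=-1 → after 2×micro: -211/8 ⇒ (c0=-1, c1=-211/8)
[Gauss-Seidel] macro 3: S0 reads c1=-211/8 → after 1×micro: 0; S1 reads c0=0 → after 2×micro: -1899/32 ⇒ (c0=0, c1=-1899/32)
[Gauss-Seidel] macro 4: S0 reads c1=-1899/32 → after 1×micro: -2; S1 reads c0=-2 → after 2×micro: -18371/128 ⇒ (c0=-2, c1=-18371/128)

first divergence at macro-step: 1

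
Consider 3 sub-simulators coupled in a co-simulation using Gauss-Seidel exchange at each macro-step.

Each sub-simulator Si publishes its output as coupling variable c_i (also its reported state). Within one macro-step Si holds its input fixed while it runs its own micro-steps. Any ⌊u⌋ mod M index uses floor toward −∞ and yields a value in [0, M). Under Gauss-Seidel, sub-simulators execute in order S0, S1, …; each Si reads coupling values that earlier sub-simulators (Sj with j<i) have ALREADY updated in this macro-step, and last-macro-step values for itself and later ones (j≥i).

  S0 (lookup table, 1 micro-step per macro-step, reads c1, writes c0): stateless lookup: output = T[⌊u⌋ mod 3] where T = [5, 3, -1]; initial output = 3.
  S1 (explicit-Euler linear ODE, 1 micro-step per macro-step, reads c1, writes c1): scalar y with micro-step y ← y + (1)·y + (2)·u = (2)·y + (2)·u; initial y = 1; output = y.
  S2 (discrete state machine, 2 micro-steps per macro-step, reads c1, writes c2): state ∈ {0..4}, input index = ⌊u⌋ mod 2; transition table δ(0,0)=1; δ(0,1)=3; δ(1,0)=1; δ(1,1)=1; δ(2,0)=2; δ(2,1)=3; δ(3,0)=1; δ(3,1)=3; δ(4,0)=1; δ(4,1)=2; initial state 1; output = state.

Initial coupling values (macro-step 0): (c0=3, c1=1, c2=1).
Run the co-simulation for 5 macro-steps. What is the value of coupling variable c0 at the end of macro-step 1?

macro 1: S0 reads c1=1 → after 1×micro: 3; S1 reads c1=1 → after 1×micro: 4; S2 reads c1=4 → after 2×micro: 1 ⇒ (c0=3, c1=4, c2=1)
macro 2: S0 reads c1=4 → after 1×micro: 3; S1 reads c1=4 → after 1×micro: 16; S2 reads c1=16 → after 2×micro: 1 ⇒ (c0=3, c1=16, c2=1)
macro 3: S0 reads c1=16 → after 1×micro: 3; S1 reads c1=16 → after 1×micro: 64; S2 reads c1=64 → after 2×micro: 1 ⇒ (c0=3, c1=64, c2=1)
macro 4: S0 reads c1=64 → after 1×micro: 3; S1 reads c1=64 → after 1×micro: 256; S2 reads c1=256 → after 2×micro: 1 ⇒ (c0=3, c1=256, c2=1)
macro 5: S0 reads c1=256 → after 1×micro: 3; S1 reads c1=256 → after 1×micro: 1024; S2 reads c1=1024 → after 2×micro: 1 ⇒ (c0=3, c1=1024, c2=1)

c0 at macro-step 1 = 3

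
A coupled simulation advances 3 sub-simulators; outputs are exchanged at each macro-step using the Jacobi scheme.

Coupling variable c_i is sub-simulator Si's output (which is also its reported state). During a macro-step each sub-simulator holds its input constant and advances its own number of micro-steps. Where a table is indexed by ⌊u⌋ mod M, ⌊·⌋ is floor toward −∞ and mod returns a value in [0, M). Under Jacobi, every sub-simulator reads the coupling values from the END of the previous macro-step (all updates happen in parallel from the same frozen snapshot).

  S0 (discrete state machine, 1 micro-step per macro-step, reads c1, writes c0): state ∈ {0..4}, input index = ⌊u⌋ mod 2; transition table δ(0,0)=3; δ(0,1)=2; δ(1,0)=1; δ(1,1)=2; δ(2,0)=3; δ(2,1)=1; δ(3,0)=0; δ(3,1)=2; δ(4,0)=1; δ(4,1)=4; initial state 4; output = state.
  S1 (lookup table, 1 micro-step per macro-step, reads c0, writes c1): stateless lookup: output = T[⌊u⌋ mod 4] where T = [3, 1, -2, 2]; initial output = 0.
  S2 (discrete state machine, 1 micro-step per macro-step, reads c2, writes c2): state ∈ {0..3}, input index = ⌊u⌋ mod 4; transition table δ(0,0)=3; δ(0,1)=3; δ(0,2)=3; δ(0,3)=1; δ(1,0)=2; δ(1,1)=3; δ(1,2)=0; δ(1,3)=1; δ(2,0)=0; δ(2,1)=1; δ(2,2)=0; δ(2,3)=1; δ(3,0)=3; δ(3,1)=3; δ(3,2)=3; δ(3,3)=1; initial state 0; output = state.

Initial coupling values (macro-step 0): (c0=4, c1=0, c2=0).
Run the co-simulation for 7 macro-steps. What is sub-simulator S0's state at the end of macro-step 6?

S0 state at macro-step 6 = 1

macro 1: S0 reads c1=0 → after 1×micro: 1; S1 reads c0=4 → after 1×micro: 3; S2 reads c2=0 → after 1×micro: 3 ⇒ (c0=1, c1=3, c2=3)
macro 2: S0 reads c1=3 → after 1×micro: 2; S1 reads c0=1 → after 1×micro: 1; S2 reads c2=3 → after 1×micro: 1 ⇒ (c0=2, c1=1, c2=1)
macro 3: S0 reads c1=1 → after 1×micro: 1; S1 reads c0=2 → after 1×micro: -2; S2 reads c2=1 → after 1×micro: 3 ⇒ (c0=1, c1=-2, c2=3)
macro 4: S0 reads c1=-2 → after 1×micro: 1; S1 reads c0=1 → after 1×micro: 1; S2 reads c2=3 → after 1×micro: 1 ⇒ (c0=1, c1=1, c2=1)
macro 5: S0 reads c1=1 → after 1×micro: 2; S1 reads c0=1 → after 1×micro: 1; S2 reads c2=1 → after 1×micro: 3 ⇒ (c0=2, c1=1, c2=3)
macro 6: S0 reads c1=1 → after 1×micro: 1; S1 reads c0=2 → after 1×micro: -2; S2 reads c2=3 → after 1×micro: 1 ⇒ (c0=1, c1=-2, c2=1)
macro 7: S0 reads c1=-2 → after 1×micro: 1; S1 reads c0=1 → after 1×micro: 1; S2 reads c2=1 → after 1×micro: 3 ⇒ (c0=1, c1=1, c2=3)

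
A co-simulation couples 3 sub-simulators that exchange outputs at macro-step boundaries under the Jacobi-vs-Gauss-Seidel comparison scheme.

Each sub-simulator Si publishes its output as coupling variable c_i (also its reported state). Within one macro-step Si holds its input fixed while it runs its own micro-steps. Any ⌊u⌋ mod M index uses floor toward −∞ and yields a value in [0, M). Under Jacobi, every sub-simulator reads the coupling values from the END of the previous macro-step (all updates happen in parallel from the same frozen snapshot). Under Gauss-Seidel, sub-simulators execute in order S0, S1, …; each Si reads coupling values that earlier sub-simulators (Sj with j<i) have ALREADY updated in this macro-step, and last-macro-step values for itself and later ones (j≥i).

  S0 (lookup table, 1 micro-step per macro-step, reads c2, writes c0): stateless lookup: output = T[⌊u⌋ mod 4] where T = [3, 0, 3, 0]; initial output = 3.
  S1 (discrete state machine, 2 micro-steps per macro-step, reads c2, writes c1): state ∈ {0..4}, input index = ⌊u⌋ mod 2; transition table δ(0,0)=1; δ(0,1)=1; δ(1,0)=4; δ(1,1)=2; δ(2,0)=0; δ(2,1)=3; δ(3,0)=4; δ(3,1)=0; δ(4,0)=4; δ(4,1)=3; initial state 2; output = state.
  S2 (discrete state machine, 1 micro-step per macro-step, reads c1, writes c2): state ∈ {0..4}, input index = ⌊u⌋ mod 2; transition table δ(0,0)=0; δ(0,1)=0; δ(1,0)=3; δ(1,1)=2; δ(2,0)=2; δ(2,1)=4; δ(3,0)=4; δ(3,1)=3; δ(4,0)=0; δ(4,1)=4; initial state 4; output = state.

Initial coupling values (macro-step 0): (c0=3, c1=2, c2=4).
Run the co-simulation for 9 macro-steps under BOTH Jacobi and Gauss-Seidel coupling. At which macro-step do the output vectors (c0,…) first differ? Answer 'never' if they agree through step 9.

first divergence at macro-step: 1

[Jacobi] macro 1: S0 reads c2=4 → after 1×micro: 3; S1 reads c2=4 → after 2×micro: 1; S2 reads c1=2 → after 1×micro: 0 ⇒ (c0=3, c1=1, c2=0)
[Jacobi] macro 2: S0 reads c2=0 → after 1×micro: 3; S1 reads c2=0 → after 2×micro: 4; S2 reads c1=1 → after 1×micro: 0 ⇒ (c0=3, c1=4, c2=0)
[Jacobi] macro 3: S0 reads c2=0 → after 1×micro: 3; S1 reads c2=0 → after 2×micro: 4; S2 reads c1=4 → after 1×micro: 0 ⇒ (c0=3, c1=4, c2=0)
[Jacobi] macro 4: S0 reads c2=0 → after 1×micro: 3; S1 reads c2=0 → after 2×micro: 4; S2 reads c1=4 → after 1×micro: 0 ⇒ (c0=3, c1=4, c2=0)
[Jacobi] macro 5: S0 reads c2=0 → after 1×micro: 3; S1 reads c2=0 → after 2×micro: 4; S2 reads c1=4 → after 1×micro: 0 ⇒ (c0=3, c1=4, c2=0)
[Jacobi] macro 6: S0 reads c2=0 → after 1×micro: 3; S1 reads c2=0 → after 2×micro: 4; S2 reads c1=4 → after 1×micro: 0 ⇒ (c0=3, c1=4, c2=0)
[Jacobi] macro 7: S0 reads c2=0 → after 1×micro: 3; S1 reads c2=0 → after 2×micro: 4; S2 reads c1=4 → after 1×micro: 0 ⇒ (c0=3, c1=4, c2=0)
[Jacobi] macro 8: S0 reads c2=0 → after 1×micro: 3; S1 reads c2=0 → after 2×micro: 4; S2 reads c1=4 → after 1×micro: 0 ⇒ (c0=3, c1=4, c2=0)
[Jacobi] macro 9: S0 reads c2=0 → after 1×micro: 3; S1 reads c2=0 → after 2×micro: 4; S2 reads c1=4 → after 1×micro: 0 ⇒ (c0=3, c1=4, c2=0)
[Gauss-Seidel] macro 1: S0 reads c2=4 → after 1×micro: 3; S1 reads c2=4 → after 2×micro: 1; S2 reads c1=1 → after 1×micro: 4 ⇒ (c0=3, c1=1, c2=4)
[Gauss-Seidel] macro 2: S0 reads c2=4 → after 1×micro: 3; S1 reads c2=4 → after 2×micro: 4; S2 reads c1=4 → after 1×micro: 0 ⇒ (c0=3, c1=4, c2=0)
[Gauss-Seidel] macro 3: S0 reads c2=0 → after 1×micro: 3; S1 reads c2=0 → after 2×micro: 4; S2 reads c1=4 → after 1×micro: 0 ⇒ (c0=3, c1=4, c2=0)
[Gauss-Seidel] macro 4: S0 reads c2=0 → after 1×micro: 3; S1 reads c2=0 → after 2×micro: 4; S2 reads c1=4 → after 1×micro: 0 ⇒ (c0=3, c1=4, c2=0)
[Gauss-Seidel] macro 5: S0 reads c2=0 → after 1×micro: 3; S1 reads c2=0 → after 2×micro: 4; S2 reads c1=4 → after 1×micro: 0 ⇒ (c0=3, c1=4, c2=0)
[Gauss-Seidel] macro 6: S0 reads c2=0 → after 1×micro: 3; S1 reads c2=0 → after 2×micro: 4; S2 reads c1=4 → after 1×micro: 0 ⇒ (c0=3, c1=4, c2=0)
[Gauss-Seidel] macro 7: S0 reads c2=0 → after 1×micro: 3; S1 reads c2=0 → after 2×micro: 4; S2 reads c1=4 → after 1×micro: 0 ⇒ (c0=3, c1=4, c2=0)
[Gauss-Seidel] macro 8: S0 reads c2=0 → after 1×micro: 3; S1 reads c2=0 → after 2×micro: 4; S2 reads c1=4 → after 1×micro: 0 ⇒ (c0=3, c1=4, c2=0)
[Gauss-Seidel] macro 9: S0 reads c2=0 → after 1×micro: 3; S1 reads c2=0 → after 2×micro: 4; S2 reads c1=4 → after 1×micro: 0 ⇒ (c0=3, c1=4, c2=0)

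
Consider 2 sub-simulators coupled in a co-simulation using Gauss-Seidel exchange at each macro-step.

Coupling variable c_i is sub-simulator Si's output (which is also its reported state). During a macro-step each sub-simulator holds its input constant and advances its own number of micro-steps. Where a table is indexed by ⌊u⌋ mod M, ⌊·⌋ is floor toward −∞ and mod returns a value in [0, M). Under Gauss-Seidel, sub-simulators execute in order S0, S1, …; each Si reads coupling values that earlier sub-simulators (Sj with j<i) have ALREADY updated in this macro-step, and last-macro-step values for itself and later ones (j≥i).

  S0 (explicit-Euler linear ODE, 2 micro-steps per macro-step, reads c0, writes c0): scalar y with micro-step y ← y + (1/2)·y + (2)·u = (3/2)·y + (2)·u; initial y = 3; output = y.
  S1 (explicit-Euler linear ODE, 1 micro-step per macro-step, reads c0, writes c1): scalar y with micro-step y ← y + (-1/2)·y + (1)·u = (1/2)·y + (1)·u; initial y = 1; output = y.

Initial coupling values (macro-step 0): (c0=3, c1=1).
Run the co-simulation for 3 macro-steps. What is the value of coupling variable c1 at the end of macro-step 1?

macro 1: S0 reads c0=3 → after 2×micro: 87/4; S1 reads c0=87/4 → after 1×micro: 89/4 ⇒ (c0=87/4, c1=89/4)
macro 2: S0 reads c0=87/4 → after 2×micro: 2523/16; S1 reads c0=2523/16 → after 1×micro: 2701/16 ⇒ (c0=2523/16, c1=2701/16)
macro 3: S0 reads c0=2523/16 → after 2×micro: 73167/64; S1 reads c0=73167/64 → after 1×micro: 78569/64 ⇒ (c0=73167/64, c1=78569/64)

c1 at macro-step 1 = 89/4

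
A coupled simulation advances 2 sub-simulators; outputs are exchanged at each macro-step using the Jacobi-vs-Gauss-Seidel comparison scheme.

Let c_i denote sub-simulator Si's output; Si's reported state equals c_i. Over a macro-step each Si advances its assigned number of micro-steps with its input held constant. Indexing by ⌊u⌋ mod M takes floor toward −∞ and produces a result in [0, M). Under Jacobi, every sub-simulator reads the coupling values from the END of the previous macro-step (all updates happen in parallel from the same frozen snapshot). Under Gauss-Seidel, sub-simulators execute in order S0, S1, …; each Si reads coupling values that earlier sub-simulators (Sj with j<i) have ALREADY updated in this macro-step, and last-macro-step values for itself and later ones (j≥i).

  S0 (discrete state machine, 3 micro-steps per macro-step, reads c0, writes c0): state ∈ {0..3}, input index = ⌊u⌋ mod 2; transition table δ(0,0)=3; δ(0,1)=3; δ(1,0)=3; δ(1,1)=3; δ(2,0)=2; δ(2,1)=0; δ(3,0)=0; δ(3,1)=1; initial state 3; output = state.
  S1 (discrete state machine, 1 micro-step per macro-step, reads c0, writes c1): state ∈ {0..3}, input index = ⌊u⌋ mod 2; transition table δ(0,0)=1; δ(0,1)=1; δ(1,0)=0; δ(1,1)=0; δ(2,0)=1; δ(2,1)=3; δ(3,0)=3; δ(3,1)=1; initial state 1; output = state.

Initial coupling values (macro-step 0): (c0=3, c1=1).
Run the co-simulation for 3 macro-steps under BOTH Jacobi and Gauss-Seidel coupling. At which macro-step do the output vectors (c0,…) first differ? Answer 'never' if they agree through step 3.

first divergence at macro-step: never

[Jacobi] macro 1: S0 reads c0=3 → after 3×micro: 1; S1 reads c0=3 → after 1×micro: 0 ⇒ (c0=1, c1=0)
[Jacobi] macro 2: S0 reads c0=1 → after 3×micro: 3; S1 reads c0=1 → after 1×micro: 1 ⇒ (c0=3, c1=1)
[Jacobi] macro 3: S0 reads c0=3 → after 3×micro: 1; S1 reads c0=3 → after 1×micro: 0 ⇒ (c0=1, c1=0)
[Gauss-Seidel] macro 1: S0 reads c0=3 → after 3×micro: 1; S1 reads c0=1 → after 1×micro: 0 ⇒ (c0=1, c1=0)
[Gauss-Seidel] macro 2: S0 reads c0=1 → after 3×micro: 3; S1 reads c0=3 → after 1×micro: 1 ⇒ (c0=3, c1=1)
[Gauss-Seidel] macro 3: S0 reads c0=3 → after 3×micro: 1; S1 reads c0=1 → after 1×micro: 0 ⇒ (c0=1, c1=0)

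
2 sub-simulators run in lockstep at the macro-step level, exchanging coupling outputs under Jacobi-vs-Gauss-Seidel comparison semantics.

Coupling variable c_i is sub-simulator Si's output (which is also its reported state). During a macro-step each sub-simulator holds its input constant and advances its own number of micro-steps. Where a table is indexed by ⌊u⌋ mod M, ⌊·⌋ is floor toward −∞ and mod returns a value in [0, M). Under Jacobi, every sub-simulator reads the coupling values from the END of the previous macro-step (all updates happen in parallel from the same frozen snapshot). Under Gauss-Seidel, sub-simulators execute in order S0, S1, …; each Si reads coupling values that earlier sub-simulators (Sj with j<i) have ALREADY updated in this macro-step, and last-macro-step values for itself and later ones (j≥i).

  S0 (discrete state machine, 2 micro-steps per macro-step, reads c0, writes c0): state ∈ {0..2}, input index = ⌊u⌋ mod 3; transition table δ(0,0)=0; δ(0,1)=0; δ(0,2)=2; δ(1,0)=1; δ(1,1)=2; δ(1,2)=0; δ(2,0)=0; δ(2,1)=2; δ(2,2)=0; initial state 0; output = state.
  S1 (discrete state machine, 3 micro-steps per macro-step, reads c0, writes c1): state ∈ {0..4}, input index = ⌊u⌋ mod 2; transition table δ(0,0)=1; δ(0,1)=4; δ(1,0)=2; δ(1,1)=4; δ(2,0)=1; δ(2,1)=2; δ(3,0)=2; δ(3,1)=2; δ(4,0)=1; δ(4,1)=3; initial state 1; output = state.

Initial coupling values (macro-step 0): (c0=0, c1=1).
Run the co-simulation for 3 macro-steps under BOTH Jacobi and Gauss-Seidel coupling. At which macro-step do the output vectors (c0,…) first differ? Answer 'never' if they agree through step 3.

first divergence at macro-step: never

[Jacobi] macro 1: S0 reads c0=0 → after 2×micro: 0; S1 reads c0=0 → after 3×micro: 2 ⇒ (c0=0, c1=2)
[Jacobi] macro 2: S0 reads c0=0 → after 2×micro: 0; S1 reads c0=0 → after 3×micro: 1 ⇒ (c0=0, c1=1)
[Jacobi] macro 3: S0 reads c0=0 → after 2×micro: 0; S1 reads c0=0 → after 3×micro: 2 ⇒ (c0=0, c1=2)
[Gauss-Seidel] macro 1: S0 reads c0=0 → after 2×micro: 0; S1 reads c0=0 → after 3×micro: 2 ⇒ (c0=0, c1=2)
[Gauss-Seidel] macro 2: S0 reads c0=0 → after 2×micro: 0; S1 reads c0=0 → after 3×micro: 1 ⇒ (c0=0, c1=1)
[Gauss-Seidel] macro 3: S0 reads c0=0 → after 2×micro: 0; S1 reads c0=0 → after 3×micro: 2 ⇒ (c0=0, c1=2)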